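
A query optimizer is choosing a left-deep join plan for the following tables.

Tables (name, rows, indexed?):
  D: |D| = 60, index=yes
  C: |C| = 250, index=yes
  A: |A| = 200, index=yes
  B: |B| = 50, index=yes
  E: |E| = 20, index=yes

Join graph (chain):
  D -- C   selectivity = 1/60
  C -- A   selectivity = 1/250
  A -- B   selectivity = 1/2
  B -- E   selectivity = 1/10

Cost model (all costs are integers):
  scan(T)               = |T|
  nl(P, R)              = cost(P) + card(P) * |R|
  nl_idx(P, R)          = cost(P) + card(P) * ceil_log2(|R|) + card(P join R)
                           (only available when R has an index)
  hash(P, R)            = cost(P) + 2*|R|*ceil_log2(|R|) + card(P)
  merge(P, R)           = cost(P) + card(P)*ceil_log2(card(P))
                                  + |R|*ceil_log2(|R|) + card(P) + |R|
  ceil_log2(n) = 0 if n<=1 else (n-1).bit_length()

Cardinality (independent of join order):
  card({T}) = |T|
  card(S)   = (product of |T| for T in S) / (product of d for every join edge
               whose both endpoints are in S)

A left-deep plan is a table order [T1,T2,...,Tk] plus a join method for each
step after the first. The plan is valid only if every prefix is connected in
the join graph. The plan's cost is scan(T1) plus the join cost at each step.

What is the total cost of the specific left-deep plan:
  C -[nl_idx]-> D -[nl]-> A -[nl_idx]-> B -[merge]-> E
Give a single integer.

step 1: scan C: cost=250, card=250
step 2: join D via nl_idx
    card(P join D) = 250*60/(60) = 250
    cost = 250 + 250*6 + 250 = 2000
step 3: join A via nl
    card(P join A) = 250*200/(250) = 200
    cost = 2000 + 250*200 = 52000
step 4: join B via nl_idx
    card(P join B) = 200*50/(2) = 5000
    cost = 52000 + 200*6 + 5000 = 58200
step 5: join E via merge
    card(P join E) = 5000*20/(10) = 10000
    cost = 58200 + 5000*13 + 20*5 + 5000 + 20 = 128320

128320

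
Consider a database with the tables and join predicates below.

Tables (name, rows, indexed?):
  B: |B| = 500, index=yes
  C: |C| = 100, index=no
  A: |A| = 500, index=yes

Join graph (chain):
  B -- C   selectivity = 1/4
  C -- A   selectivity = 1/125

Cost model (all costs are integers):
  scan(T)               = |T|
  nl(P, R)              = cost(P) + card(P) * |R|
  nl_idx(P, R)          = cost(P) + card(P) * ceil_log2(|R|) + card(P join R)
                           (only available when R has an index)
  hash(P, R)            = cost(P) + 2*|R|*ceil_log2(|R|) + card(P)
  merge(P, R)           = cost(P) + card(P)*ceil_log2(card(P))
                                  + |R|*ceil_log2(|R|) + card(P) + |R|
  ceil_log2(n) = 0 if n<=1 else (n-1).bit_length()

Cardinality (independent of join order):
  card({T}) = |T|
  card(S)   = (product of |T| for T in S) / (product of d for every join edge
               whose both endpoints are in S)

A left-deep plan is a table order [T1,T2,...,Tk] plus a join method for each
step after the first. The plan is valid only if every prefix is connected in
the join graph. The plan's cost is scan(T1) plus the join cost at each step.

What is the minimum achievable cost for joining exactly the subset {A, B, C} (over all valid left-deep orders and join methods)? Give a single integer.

Selinger DP over subsets of {A,B,C}:
  {B}: scan cost=500, card=500
  {C}: scan cost=100, card=100
  {A}: scan cost=500, card=500
  {BC}: card=12500; try (C,hash)→2400, (B,merge)→5900, (C,merge)→6300, (B,hash)→9200, (B,nl_idx)→13500, (B,nl)→50100 …(+1); best=2400 via (C,hash)
  {AC}: card=400; try (A,nl_idx)→1400, (C,hash)→2400, (A,merge)→5900, (C,merge)→6300, (A,hash)→9200, (A,nl)→50100 …(+1); best=1400 via (A,nl_idx)
  {ABC}: card=50000; try (B,merge)→10400, (B,hash)→10800, (A,hash)→23900, (B,nl_idx)→55000, (A,nl_idx)→164900, (A,merge)→194900 …(+2); best=10400 via (B,merge)

10400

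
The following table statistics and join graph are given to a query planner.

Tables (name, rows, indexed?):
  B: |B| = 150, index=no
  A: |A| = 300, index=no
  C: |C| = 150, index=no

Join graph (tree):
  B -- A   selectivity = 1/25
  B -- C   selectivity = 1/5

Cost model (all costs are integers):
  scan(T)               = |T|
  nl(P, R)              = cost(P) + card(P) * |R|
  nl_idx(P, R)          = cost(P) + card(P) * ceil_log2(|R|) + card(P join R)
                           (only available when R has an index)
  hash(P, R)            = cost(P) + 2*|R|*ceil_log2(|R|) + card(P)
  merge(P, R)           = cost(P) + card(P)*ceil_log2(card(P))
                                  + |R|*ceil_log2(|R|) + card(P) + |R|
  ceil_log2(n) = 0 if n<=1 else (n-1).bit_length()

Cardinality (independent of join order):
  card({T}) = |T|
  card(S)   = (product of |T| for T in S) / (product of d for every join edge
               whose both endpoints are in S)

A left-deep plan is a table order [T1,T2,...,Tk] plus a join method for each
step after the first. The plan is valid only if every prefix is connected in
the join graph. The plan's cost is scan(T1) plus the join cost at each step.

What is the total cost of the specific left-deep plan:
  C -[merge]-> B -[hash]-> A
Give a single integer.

step 1: scan C: cost=150, card=150
step 2: join B via merge
    card(P join B) = 150*150/(5) = 4500
    cost = 150 + 150*8 + 150*8 + 150 + 150 = 2850
step 3: join A via hash
    card(P join A) = 4500*300/(25) = 54000
    cost = 2850 + 2*300*9 + 4500 = 12750

12750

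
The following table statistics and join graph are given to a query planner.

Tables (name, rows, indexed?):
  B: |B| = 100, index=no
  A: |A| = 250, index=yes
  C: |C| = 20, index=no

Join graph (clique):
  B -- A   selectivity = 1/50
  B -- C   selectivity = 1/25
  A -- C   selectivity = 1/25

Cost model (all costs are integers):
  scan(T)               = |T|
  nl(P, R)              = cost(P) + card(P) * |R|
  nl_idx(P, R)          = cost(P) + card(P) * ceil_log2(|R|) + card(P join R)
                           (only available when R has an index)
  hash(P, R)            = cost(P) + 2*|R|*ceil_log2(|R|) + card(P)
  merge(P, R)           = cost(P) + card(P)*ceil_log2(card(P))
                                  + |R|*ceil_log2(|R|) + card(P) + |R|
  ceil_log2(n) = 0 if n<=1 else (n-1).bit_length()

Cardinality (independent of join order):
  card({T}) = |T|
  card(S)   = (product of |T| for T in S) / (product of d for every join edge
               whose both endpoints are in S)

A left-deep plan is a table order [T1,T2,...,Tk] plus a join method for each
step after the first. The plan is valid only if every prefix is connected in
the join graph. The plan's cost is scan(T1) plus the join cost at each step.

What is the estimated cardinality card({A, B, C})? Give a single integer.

16

Tables in S: A(250), B(100), C(20)
Edges inside S: B-A(d=50), B-C(d=25), A-C(d=25)
numerator = 250 * 100 * 20 = 500000
denominator = 50 * 25 * 25 = 31250
card(S) = 500000 / 31250 = 16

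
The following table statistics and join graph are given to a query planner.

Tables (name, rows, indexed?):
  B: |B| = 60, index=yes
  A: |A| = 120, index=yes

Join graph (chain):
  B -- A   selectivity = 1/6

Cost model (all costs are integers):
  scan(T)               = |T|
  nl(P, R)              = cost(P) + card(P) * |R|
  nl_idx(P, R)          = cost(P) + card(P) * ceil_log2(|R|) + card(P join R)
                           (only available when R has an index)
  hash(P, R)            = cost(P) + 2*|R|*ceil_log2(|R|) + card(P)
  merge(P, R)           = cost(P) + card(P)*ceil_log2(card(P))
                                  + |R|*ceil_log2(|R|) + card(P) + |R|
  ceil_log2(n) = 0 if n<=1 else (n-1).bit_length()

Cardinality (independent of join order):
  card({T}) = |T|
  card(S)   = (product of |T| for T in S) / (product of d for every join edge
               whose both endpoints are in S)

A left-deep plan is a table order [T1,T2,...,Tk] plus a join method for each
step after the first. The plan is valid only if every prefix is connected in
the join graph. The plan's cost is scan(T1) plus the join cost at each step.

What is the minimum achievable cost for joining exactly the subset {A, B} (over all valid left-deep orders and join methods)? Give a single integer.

Selinger DP over subsets of {A,B}:
  {B}: scan cost=60, card=60
  {A}: scan cost=120, card=120
  {AB}: card=1200; try (B,hash)→960, (A,merge)→1440, (B,merge)→1500, (A,nl_idx)→1680, (A,hash)→1800, (B,nl_idx)→2040 …(+2); best=960 via (B,hash)

960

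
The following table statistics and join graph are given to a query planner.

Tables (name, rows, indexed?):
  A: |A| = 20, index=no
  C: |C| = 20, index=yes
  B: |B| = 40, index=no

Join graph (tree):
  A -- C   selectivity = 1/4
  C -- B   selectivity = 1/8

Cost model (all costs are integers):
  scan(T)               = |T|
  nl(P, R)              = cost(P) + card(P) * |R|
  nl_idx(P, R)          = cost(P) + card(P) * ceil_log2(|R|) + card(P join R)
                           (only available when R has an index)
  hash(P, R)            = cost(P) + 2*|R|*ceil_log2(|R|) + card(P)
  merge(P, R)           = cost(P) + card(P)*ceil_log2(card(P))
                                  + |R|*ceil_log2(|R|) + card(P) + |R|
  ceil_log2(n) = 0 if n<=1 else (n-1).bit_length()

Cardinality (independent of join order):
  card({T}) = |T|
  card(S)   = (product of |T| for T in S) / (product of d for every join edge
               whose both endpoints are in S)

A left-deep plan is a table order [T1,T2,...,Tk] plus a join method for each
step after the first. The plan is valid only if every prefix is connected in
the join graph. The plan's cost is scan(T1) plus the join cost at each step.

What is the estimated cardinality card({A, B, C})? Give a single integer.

Tables in S: A(20), B(40), C(20)
Edges inside S: A-C(d=4), C-B(d=8)
numerator = 20 * 40 * 20 = 16000
denominator = 4 * 8 = 32
card(S) = 16000 / 32 = 500

500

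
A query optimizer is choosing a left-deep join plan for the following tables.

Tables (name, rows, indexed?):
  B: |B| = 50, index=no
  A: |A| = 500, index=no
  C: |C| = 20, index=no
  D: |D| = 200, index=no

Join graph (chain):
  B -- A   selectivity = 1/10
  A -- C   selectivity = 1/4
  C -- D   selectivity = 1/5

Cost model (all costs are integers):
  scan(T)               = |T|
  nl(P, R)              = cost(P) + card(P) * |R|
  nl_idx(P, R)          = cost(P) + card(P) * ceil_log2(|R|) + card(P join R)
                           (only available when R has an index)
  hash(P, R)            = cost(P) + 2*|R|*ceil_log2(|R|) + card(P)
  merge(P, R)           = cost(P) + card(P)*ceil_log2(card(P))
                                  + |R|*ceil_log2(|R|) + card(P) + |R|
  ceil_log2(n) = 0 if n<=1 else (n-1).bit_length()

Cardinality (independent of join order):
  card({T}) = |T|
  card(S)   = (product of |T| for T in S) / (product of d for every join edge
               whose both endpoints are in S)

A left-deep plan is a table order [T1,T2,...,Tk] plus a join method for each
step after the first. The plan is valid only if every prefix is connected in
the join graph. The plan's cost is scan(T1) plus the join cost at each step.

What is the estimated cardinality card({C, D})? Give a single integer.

800

Tables in S: C(20), D(200)
Edges inside S: C-D(d=5)
numerator = 20 * 200 = 4000
denominator = 5 = 5
card(S) = 4000 / 5 = 800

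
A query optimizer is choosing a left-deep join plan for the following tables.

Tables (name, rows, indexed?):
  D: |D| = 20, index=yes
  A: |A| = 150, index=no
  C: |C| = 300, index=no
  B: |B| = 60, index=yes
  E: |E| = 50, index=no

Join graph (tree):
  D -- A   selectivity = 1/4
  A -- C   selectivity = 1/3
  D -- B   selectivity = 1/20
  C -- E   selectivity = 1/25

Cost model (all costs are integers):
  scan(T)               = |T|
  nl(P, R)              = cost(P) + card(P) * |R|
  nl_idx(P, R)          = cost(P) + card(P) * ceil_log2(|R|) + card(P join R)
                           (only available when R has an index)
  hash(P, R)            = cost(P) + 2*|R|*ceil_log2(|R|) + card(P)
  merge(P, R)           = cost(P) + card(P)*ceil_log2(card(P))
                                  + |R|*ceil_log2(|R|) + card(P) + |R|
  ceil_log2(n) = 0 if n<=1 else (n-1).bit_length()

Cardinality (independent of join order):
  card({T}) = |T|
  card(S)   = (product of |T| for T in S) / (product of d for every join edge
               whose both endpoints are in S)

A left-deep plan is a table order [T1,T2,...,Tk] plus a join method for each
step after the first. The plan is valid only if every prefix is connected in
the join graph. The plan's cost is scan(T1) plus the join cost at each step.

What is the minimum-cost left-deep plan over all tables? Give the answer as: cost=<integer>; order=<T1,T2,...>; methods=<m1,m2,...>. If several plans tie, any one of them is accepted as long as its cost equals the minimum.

cost=185120; order=C,E,A,D,B; methods=hash,hash,hash,hash

Selinger DP (subsets sized 1..n):
  {D}: scan cost=20, card=20
  {A}: scan cost=150, card=150
  {C}: scan cost=300, card=300
  {B}: scan cost=60, card=60
  {E}: scan cost=50, card=50
  {AD}: card=750; try (D,hash)→500, (A,merge)→1490, (D,merge)→1620, (D,nl_idx)→1650, (A,hash)→2440, (A,nl)→3020 …(+1); best=500 via (D,hash)
  {BD}: card=60; try (B,nl_idx)→200, (D,hash)→320, (D,nl_idx)→420, (B,merge)→560, (D,merge)→600, (B,hash)→760 …(+2); best=200 via (B,nl_idx)
  {AC}: card=15000; try (A,hash)→3000, (C,merge)→4500, (A,merge)→4650, (C,hash)→5700, (C,nl)→45150, (A,nl)→45300; best=3000 via (A,hash)
  {CE}: card=600; try (E,hash)→1200, (C,merge)→3400, (E,merge)→3650, (C,hash)→5500, (C,nl)→15050, (E,nl)→15300; best=1200 via (E,hash)
  {ACD}: card=75000; try (C,hash)→6650, (C,merge)→11750, (D,hash)→18200, (D,nl_idx)→153000, (C,nl)→225500, (D,merge)→228120 …(+1); best=6650 via (C,hash)
  {ABD}: card=2250; try (B,hash)→1970, (A,merge)→1970, (A,hash)→2660, (B,nl_idx)→7250, (B,merge)→9170, (A,nl)→9200 …(+1); best=1970 via (B,hash)
  {ACE}: card=30000; try (A,hash)→4200, (A,merge)→9150, (E,hash)→18600, (A,nl)→91200, (E,merge)→228350, (E,nl)→753000; best=4200 via (A,hash)
  {ABCD}: card=225000; try (C,hash)→9620, (C,merge)→34220, (B,hash)→82370, (C,nl)→676970, (B,nl_idx)→681650, (B,merge)→1357070 …(+1); best=9620 via (C,hash)
  {ACDE}: card=150000; try (D,hash)→34400, (E,hash)→82250, (D,nl_idx)→304200, (D,merge)→484320, (D,nl)→604200, (E,merge)→1357000 …(+1); best=34400 via (D,hash)
  {ABCDE}: card=450000; try (B,hash)→185120, (E,hash)→235220, (B,nl_idx)→1384400, (B,merge)→2884820, (E,merge)→4284970, (B,nl)→9034400 …(+1); best=185120 via (B,hash)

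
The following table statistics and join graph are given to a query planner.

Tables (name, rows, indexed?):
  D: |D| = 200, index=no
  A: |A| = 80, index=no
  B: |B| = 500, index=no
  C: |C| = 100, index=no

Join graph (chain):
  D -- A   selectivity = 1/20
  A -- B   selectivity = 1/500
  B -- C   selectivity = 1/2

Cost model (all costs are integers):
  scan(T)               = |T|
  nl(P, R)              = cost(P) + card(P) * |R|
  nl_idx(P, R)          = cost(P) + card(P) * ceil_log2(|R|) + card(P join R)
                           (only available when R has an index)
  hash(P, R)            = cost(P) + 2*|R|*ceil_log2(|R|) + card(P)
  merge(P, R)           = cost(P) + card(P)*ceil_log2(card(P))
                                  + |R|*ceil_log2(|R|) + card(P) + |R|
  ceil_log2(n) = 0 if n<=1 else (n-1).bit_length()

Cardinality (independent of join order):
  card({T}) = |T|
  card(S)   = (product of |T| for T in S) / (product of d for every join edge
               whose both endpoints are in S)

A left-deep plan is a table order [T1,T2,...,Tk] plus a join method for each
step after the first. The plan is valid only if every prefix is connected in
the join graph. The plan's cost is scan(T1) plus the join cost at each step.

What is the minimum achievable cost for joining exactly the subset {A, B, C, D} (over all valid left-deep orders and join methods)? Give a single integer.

6760

Selinger DP over subsets of {A,B,C,D}:
  {D}: scan cost=200, card=200
  {A}: scan cost=80, card=80
  {B}: scan cost=500, card=500
  {C}: scan cost=100, card=100
  {AD}: card=800; try (A,hash)→1520, (D,merge)→2520, (A,merge)→2640, (D,hash)→3360, (D,nl)→16080, (A,nl)→16200; best=1520 via (A,hash)
  {AB}: card=80; try (A,hash)→2120, (B,merge)→5720, (A,merge)→6140, (B,hash)→9160, (B,nl)→40080, (A,nl)→40500; best=2120 via (A,hash)
  {BC}: card=25000; try (C,hash)→2400, (B,merge)→5900, (C,merge)→6300, (B,hash)→9200, (B,nl)→50100, (C,nl)→50500; best=2400 via (C,hash)
  {ABD}: card=800; try (D,merge)→4560, (D,hash)→5400, (B,hash)→11320, (B,merge)→15320, (D,nl)→18120, (B,nl)→401520; best=4560 via (D,merge)
  {ABC}: card=4000; try (C,merge)→3560, (C,hash)→3600, (C,nl)→10120, (A,hash)→28520, (A,merge)→403040, (A,nl)→2002400; best=3560 via (C,merge)
  {ABCD}: card=40000; try (C,hash)→6760, (D,hash)→10760, (C,merge)→14160, (D,merge)→57360, (C,nl)→84560, (D,nl)→803560; best=6760 via (C,hash)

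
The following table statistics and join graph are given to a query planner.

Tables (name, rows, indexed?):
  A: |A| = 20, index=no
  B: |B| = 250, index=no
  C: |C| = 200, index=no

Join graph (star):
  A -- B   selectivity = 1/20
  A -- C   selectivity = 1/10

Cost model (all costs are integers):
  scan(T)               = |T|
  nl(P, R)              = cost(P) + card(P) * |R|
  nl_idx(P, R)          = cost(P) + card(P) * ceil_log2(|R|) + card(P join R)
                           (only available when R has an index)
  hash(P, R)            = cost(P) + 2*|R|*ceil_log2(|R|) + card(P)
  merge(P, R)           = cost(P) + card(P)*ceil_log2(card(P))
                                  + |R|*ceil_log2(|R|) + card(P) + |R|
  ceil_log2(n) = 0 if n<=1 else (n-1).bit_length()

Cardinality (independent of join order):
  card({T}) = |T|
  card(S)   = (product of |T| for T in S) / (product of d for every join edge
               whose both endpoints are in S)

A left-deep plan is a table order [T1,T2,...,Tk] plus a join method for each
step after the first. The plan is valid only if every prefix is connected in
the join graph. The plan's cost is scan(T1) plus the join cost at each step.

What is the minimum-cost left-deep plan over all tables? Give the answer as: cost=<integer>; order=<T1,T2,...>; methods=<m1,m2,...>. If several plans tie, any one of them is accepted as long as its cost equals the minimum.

Selinger DP (subsets sized 1..n):
  {A}: scan cost=20, card=20
  {B}: scan cost=250, card=250
  {C}: scan cost=200, card=200
  {AB}: card=250; try (A,hash)→700, (B,merge)→2390, (A,merge)→2620, (B,hash)→4040, (B,nl)→5020, (A,nl)→5250; best=700 via (A,hash)
  {AC}: card=400; try (A,hash)→600, (C,merge)→1940, (A,merge)→2120, (C,hash)→3240, (C,nl)→4020, (A,nl)→4200; best=600 via (A,hash)
  {ABC}: card=5000; try (C,hash)→4150, (C,merge)→4750, (B,hash)→5000, (B,merge)→6850, (C,nl)→50700, (B,nl)→100600; best=4150 via (C,hash)

cost=4150; order=B,A,C; methods=hash,hash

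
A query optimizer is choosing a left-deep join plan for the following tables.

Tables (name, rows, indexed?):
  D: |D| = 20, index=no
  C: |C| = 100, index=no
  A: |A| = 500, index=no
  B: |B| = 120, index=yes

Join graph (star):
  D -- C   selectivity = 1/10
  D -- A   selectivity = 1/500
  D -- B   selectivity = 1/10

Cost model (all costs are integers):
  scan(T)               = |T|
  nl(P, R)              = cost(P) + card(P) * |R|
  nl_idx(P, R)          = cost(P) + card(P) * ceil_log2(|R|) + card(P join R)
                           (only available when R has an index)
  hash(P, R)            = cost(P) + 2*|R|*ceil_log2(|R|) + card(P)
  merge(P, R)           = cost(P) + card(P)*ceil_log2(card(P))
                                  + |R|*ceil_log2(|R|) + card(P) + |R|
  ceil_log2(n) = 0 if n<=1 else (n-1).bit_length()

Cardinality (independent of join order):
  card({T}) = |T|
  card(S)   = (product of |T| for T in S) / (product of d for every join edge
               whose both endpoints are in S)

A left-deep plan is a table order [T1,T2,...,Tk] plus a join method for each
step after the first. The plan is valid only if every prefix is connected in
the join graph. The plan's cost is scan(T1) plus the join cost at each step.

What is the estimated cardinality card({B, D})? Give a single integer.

240

Tables in S: B(120), D(20)
Edges inside S: D-B(d=10)
numerator = 120 * 20 = 2400
denominator = 10 = 10
card(S) = 2400 / 10 = 240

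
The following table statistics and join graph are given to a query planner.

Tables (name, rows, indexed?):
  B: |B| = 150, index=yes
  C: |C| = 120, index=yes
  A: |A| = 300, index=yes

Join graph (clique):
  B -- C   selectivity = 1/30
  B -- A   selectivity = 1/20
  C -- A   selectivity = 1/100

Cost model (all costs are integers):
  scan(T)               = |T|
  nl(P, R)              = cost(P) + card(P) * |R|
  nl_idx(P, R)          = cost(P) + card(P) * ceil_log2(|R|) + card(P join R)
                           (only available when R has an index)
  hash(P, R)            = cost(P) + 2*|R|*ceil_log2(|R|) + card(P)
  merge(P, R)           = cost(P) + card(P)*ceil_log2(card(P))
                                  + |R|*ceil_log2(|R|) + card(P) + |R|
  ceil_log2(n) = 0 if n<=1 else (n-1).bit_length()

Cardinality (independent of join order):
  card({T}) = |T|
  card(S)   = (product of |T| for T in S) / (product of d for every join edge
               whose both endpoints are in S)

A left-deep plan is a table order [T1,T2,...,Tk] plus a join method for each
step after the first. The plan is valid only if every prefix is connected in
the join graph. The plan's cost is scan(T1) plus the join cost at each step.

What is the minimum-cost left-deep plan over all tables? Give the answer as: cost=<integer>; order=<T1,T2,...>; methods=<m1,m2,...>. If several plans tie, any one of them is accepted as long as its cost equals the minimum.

cost=4320; order=C,A,B; methods=nl_idx,hash

Selinger DP (subsets sized 1..n):
  {B}: scan cost=150, card=150
  {C}: scan cost=120, card=120
  {A}: scan cost=300, card=300
  {BC}: card=600; try (B,nl_idx)→1680, (C,nl_idx)→1800, (C,hash)→1980, (B,merge)→2430, (C,merge)→2460, (B,hash)→2640 …(+2); best=1680 via (B,nl_idx)
  {AB}: card=2250; try (B,hash)→3000, (A,nl_idx)→3750, (A,merge)→4500, (B,merge)→4650, (B,nl_idx)→4950, (A,hash)→5700 …(+2); best=3000 via (B,hash)
  {AC}: card=360; try (A,nl_idx)→1560, (C,hash)→2280, (C,nl_idx)→2760, (A,merge)→4080, (C,merge)→4260, (A,hash)→5640 …(+2); best=1560 via (A,nl_idx)
  {ABC}: card=90; try (B,hash)→4320, (B,nl_idx)→4530, (B,merge)→6510, (C,hash)→6930, (A,nl_idx)→7170, (A,hash)→7680 …(+6); best=4320 via (B,hash)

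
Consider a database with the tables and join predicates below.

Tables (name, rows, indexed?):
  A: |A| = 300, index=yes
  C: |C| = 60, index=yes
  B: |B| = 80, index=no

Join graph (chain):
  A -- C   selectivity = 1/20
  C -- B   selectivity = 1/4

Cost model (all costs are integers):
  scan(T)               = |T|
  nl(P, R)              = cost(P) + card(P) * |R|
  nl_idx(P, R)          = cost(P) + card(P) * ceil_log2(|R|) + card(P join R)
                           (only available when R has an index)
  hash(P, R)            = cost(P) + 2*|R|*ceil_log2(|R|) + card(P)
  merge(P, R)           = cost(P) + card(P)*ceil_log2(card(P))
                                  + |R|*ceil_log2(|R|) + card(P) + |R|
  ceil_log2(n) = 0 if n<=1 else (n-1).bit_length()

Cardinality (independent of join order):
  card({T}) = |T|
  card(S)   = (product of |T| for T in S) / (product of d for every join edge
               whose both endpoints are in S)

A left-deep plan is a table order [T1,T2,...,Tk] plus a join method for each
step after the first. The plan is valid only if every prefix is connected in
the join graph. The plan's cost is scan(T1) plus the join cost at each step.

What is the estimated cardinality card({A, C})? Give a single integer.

900

Tables in S: A(300), C(60)
Edges inside S: A-C(d=20)
numerator = 300 * 60 = 18000
denominator = 20 = 20
card(S) = 18000 / 20 = 900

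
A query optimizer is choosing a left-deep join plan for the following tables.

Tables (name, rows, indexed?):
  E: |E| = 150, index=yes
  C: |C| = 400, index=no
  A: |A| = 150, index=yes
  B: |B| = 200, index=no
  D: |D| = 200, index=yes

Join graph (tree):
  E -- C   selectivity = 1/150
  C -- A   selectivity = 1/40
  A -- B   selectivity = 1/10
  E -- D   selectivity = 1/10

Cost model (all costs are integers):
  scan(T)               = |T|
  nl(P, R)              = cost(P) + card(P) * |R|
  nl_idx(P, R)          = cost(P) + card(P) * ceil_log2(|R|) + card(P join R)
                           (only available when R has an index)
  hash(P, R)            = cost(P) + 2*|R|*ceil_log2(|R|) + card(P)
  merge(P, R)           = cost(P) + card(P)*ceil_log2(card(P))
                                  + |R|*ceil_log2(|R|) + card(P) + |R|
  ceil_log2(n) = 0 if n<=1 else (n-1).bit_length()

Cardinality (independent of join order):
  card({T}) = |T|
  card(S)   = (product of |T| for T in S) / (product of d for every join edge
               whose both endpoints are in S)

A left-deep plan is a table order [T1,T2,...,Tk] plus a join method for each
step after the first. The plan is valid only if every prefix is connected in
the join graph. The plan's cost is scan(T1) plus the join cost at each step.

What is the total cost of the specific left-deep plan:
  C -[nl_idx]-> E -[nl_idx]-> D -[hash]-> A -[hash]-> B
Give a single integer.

58800

step 1: scan C: cost=400, card=400
step 2: join E via nl_idx
    card(P join E) = 400*150/(150) = 400
    cost = 400 + 400*8 + 400 = 4000
step 3: join D via nl_idx
    card(P join D) = 400*200/(10) = 8000
    cost = 4000 + 400*8 + 8000 = 15200
step 4: join A via hash
    card(P join A) = 8000*150/(40) = 30000
    cost = 15200 + 2*150*8 + 8000 = 25600
step 5: join B via hash
    card(P join B) = 30000*200/(10) = 600000
    cost = 25600 + 2*200*8 + 30000 = 58800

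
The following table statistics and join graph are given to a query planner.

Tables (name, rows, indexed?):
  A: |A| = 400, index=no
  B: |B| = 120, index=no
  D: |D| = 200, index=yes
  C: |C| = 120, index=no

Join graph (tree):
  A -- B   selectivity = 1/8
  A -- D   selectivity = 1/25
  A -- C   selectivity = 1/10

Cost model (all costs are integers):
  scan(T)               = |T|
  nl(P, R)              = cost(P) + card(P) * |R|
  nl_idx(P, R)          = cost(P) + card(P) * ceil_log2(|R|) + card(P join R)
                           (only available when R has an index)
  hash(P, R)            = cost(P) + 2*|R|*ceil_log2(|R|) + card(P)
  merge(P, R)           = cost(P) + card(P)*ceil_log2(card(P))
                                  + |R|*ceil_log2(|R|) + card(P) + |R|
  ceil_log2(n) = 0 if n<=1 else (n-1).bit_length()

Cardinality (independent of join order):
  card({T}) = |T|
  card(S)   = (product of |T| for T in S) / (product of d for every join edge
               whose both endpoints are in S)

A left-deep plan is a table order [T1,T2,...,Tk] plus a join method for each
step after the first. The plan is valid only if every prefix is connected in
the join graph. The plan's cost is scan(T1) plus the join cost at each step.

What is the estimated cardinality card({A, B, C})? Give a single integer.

72000

Tables in S: A(400), B(120), C(120)
Edges inside S: A-B(d=8), A-C(d=10)
numerator = 400 * 120 * 120 = 5760000
denominator = 8 * 10 = 80
card(S) = 5760000 / 80 = 72000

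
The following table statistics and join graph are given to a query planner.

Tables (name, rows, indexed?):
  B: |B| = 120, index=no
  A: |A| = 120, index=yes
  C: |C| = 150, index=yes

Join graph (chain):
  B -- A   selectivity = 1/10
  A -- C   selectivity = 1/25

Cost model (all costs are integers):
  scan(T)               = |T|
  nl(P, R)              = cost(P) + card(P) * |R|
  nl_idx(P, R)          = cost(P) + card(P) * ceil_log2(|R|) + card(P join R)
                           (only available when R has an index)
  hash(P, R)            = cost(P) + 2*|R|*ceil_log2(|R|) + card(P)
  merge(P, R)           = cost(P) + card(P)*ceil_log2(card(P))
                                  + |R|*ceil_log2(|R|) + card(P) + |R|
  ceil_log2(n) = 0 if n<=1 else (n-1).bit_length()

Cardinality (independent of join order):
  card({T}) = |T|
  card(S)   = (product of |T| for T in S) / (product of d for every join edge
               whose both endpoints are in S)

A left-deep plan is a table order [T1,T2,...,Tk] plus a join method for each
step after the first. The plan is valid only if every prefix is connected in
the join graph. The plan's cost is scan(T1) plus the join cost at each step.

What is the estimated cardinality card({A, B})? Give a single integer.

1440

Tables in S: A(120), B(120)
Edges inside S: B-A(d=10)
numerator = 120 * 120 = 14400
denominator = 10 = 10
card(S) = 14400 / 10 = 1440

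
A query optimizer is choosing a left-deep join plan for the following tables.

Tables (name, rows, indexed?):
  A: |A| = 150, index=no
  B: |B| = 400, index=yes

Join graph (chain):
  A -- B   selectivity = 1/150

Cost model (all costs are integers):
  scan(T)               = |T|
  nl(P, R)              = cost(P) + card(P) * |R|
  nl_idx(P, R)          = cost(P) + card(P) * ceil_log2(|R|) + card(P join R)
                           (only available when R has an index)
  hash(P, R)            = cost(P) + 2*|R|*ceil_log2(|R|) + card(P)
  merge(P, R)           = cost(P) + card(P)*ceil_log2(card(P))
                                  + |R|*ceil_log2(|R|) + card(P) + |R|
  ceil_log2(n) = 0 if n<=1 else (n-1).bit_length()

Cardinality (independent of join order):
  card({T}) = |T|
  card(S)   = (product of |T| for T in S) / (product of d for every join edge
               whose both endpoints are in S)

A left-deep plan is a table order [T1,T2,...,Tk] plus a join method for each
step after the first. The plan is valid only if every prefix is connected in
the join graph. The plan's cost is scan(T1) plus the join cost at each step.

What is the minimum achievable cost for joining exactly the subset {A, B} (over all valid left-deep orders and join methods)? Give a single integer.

Selinger DP over subsets of {A,B}:
  {A}: scan cost=150, card=150
  {B}: scan cost=400, card=400
  {AB}: card=400; try (B,nl_idx)→1900, (A,hash)→3200, (B,merge)→5500, (A,merge)→5750, (B,hash)→7500, (B,nl)→60150 …(+1); best=1900 via (B,nl_idx)

1900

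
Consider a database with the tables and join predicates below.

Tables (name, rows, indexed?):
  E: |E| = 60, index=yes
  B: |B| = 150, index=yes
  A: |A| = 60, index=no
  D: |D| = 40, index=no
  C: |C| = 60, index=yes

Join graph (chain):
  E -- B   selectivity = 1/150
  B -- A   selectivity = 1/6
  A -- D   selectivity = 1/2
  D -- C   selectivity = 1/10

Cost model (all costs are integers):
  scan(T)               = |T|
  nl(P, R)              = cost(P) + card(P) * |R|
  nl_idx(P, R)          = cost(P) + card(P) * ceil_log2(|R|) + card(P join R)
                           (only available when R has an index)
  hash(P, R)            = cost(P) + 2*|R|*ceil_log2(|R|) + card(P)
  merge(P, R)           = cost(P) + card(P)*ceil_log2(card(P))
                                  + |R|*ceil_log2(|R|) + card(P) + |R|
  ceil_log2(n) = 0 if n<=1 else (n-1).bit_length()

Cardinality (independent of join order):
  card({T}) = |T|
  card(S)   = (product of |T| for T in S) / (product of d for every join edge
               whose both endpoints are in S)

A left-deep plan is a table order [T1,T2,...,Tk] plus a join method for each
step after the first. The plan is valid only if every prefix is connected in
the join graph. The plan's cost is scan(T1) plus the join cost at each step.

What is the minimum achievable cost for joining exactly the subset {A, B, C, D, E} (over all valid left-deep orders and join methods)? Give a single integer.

15180

Selinger DP over subsets of {A,B,C,D,E}:
  {E}: scan cost=60, card=60
  {B}: scan cost=150, card=150
  {A}: scan cost=60, card=60
  {D}: scan cost=40, card=40
  {C}: scan cost=60, card=60
  {BE}: card=60; try (B,nl_idx)→600, (E,hash)→1020, (E,nl_idx)→1110, (B,merge)→1830, (E,merge)→1920, (B,hash)→2520 …(+2); best=600 via (B,nl_idx)
  {AB}: card=1500; try (A,hash)→1020, (B,merge)→1830, (A,merge)→1920, (B,nl_idx)→2040, (B,hash)→2520, (B,nl)→9060 …(+1); best=1020 via (A,hash)
  {AD}: card=1200; try (D,hash)→600, (A,merge)→740, (D,merge)→760, (A,hash)→800, (A,nl)→2440, (D,nl)→2460; best=600 via (D,hash)
  {CD}: card=240; try (C,nl_idx)→520, (D,hash)→600, (C,merge)→740, (D,merge)→760, (C,hash)→800, (C,nl)→2440 …(+1); best=520 via (C,nl_idx)
  {ABE}: card=600; try (A,hash)→1380, (A,merge)→1440, (E,hash)→3240, (A,nl)→4200, (E,nl_idx)→10620, (E,merge)→19440 …(+1); best=1380 via (A,hash)
  {ABD}: card=30000; try (D,hash)→3000, (B,hash)→4200, (B,merge)→16350, (D,merge)→19300, (B,nl_idx)→40200, (D,nl)→61020 …(+1); best=3000 via (D,hash)
  {ACD}: card=7200; try (A,hash)→1480, (C,hash)→2520, (A,merge)→3100, (A,nl)→14920, (C,nl_idx)→15000, (C,merge)→15420 …(+1); best=1480 via (A,hash)
  {ABDE}: card=12000; try (D,hash)→2460, (D,merge)→8260, (D,nl)→25380, (E,hash)→33720, (E,nl_idx)→195000, (E,merge)→483420 …(+1); best=2460 via (D,hash)
  {ABCD}: card=180000; try (B,hash)→11080, (C,hash)→33720, (B,merge)→103630, (B,nl_idx)→239080, (C,nl_idx)→363000, (C,merge)→483420 …(+2); best=11080 via (B,hash)
  {ABCDE}: card=72000; try (C,hash)→15180, (C,nl_idx)→146460, (C,merge)→182880, (E,hash)→191800, (C,nl)→722460, (E,nl_idx)→1163080 …(+2); best=15180 via (C,hash)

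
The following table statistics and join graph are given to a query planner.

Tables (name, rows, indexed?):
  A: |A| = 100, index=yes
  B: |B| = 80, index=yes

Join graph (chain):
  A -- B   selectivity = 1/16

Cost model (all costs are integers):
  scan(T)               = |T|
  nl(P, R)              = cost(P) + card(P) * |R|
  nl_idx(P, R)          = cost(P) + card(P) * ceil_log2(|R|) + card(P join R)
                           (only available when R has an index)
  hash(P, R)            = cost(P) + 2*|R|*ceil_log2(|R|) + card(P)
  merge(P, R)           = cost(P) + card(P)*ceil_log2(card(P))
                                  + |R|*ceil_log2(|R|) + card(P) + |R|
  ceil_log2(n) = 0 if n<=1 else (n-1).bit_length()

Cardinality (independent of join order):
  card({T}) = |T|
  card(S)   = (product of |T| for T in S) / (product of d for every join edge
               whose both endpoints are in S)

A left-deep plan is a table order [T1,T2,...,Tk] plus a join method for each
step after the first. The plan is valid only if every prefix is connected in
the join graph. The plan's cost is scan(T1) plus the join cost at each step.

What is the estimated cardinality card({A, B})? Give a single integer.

Tables in S: A(100), B(80)
Edges inside S: A-B(d=16)
numerator = 100 * 80 = 8000
denominator = 16 = 16
card(S) = 8000 / 16 = 500

500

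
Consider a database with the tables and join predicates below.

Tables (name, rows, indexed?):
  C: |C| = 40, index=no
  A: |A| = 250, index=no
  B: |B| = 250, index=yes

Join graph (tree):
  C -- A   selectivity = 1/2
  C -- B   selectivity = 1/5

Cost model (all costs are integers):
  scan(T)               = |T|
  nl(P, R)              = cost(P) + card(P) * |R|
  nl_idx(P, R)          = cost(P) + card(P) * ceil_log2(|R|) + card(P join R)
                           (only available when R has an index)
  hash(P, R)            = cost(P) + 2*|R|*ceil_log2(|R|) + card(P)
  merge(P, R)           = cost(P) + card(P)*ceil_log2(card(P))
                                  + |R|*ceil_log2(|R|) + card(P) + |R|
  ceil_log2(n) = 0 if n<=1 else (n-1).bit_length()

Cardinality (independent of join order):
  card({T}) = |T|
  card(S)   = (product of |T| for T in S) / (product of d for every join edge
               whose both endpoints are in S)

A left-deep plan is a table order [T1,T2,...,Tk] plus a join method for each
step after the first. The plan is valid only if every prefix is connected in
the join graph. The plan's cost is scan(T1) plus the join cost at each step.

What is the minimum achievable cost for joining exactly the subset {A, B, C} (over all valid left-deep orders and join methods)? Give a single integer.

Selinger DP over subsets of {A,B,C}:
  {C}: scan cost=40, card=40
  {A}: scan cost=250, card=250
  {B}: scan cost=250, card=250
  {AC}: card=5000; try (C,hash)→980, (A,merge)→2570, (C,merge)→2780, (A,hash)→4080, (A,nl)→10040, (C,nl)→10250; best=980 via (C,hash)
  {BC}: card=2000; try (C,hash)→980, (B,nl_idx)→2360, (B,merge)→2570, (C,merge)→2780, (B,hash)→4080, (B,nl)→10040 …(+1); best=980 via (C,hash)
  {ABC}: card=250000; try (A,hash)→6980, (B,hash)→9980, (A,merge)→27230, (B,merge)→73230, (B,nl_idx)→290980, (A,nl)→500980 …(+1); best=6980 via (A,hash)

6980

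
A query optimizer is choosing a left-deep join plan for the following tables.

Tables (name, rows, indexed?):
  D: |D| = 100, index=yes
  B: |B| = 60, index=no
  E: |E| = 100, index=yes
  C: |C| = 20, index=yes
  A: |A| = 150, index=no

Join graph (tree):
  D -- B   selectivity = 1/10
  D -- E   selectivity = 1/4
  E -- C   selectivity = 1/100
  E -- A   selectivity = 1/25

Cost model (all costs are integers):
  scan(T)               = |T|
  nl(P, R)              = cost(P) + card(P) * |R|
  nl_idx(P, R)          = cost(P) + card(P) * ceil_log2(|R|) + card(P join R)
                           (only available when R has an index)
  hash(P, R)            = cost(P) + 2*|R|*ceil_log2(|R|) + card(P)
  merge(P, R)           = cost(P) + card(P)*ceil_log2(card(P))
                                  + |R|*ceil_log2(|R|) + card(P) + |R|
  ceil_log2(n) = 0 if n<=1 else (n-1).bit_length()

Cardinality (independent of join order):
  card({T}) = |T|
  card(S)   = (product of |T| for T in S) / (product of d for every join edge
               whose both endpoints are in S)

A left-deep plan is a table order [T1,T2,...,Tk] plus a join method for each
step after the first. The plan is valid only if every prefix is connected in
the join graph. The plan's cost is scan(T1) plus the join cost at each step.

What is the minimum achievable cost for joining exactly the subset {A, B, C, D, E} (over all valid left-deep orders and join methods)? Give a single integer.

6890

Selinger DP over subsets of {A,B,C,D,E}:
  {D}: scan cost=100, card=100
  {B}: scan cost=60, card=60
  {E}: scan cost=100, card=100
  {C}: scan cost=20, card=20
  {A}: scan cost=150, card=150
  {BD}: card=600; try (B,hash)→920, (D,nl_idx)→1080, (D,merge)→1280, (B,merge)→1320, (D,hash)→1520, (D,nl)→6060 …(+1); best=920 via (B,hash)
  {DE}: card=2500; try (E,hash)→1600, (D,hash)→1600, (E,merge)→1700, (D,merge)→1700, (E,nl_idx)→3300, (D,nl_idx)→3300 …(+2); best=1600 via (E,hash)
  {CE}: card=20; try (E,nl_idx)→180, (C,hash)→400, (C,nl_idx)→620, (E,merge)→940, (C,merge)→1020, (E,hash)→1440 …(+2); best=180 via (E,nl_idx)
  {AE}: card=600; try (E,hash)→1700, (E,nl_idx)→1800, (A,merge)→2250, (E,merge)→2300, (A,hash)→2600, (A,nl)→15100 …(+1); best=1700 via (E,hash)
  {BDE}: card=15000; try (E,hash)→2920, (B,hash)→4820, (E,merge)→8320, (E,nl_idx)→20120, (B,merge)→34520, (E,nl)→60920 …(+1); best=2920 via (E,hash)
  {CDE}: card=500; try (D,nl_idx)→820, (D,merge)→1100, (D,hash)→1600, (D,nl)→2180, (C,hash)→4300, (C,nl_idx)→14600 …(+2); best=820 via (D,nl_idx)
  {ADE}: card=15000; try (D,hash)→3700, (A,hash)→6500, (D,merge)→9100, (D,nl_idx)→20900, (A,merge)→35450, (D,nl)→61700 …(+1); best=3700 via (D,hash)
  {ACE}: card=120; try (A,merge)→1650, (C,hash)→2500, (A,hash)→2600, (A,nl)→3180, (C,nl_idx)→4820, (C,merge)→8420 …(+1); best=1650 via (A,merge)
  {BCDE}: card=3000; try (B,hash)→2040, (B,merge)→6240, (C,hash)→18120, (B,nl)→30820, (C,nl_idx)→80920, (C,merge)→228040 …(+1); best=2040 via (B,hash)
  {ABDE}: card=90000; try (B,hash)→19420, (A,hash)→20320, (B,merge)→229120, (A,merge)→229270, (B,nl)→903700, (A,nl)→2252920; best=19420 via (B,hash)
  {ACDE}: card=3000; try (D,hash)→3170, (D,merge)→3410, (A,hash)→3720, (D,nl_idx)→5490, (A,merge)→7170, (D,nl)→13650 …(+5); best=3170 via (D,hash)
  {ABCDE}: card=18000; try (B,hash)→6890, (A,hash)→7440, (A,merge)→42390, (B,merge)→42590, (C,hash)→109620, (B,nl)→183170 …(+4); best=6890 via (B,hash)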